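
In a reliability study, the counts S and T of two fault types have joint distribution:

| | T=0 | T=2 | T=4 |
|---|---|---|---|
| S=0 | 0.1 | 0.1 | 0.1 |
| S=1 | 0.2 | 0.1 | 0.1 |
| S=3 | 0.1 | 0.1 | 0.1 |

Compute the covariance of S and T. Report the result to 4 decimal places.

E[S] = 1.3,  E[T] = 1.8
E[ST] = 2.4
Cov(S,T) = E[ST] − E[S]E[T] = 2.4 − (1.3)(1.8) = 0.06

0.0600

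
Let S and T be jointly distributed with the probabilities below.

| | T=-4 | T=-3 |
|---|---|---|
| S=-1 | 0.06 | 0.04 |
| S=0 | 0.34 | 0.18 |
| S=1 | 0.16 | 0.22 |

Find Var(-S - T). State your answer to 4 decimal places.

E[S] = 0.28,  E[T] = -3.56,  E[ST] = -0.94
Var(S) = 0.48 − (0.28)² = 0.4016;  Var(T) = 12.92 − (-3.56)² = 0.2464
cov(S,T) = -0.94 − (0.28)(-3.56) = 0.0568
Var(-S - T) = (-1)²·0.4016 + (-1)²·0.2464 + 2·(-1)·(-1)·0.0568 = 0.7616

0.7616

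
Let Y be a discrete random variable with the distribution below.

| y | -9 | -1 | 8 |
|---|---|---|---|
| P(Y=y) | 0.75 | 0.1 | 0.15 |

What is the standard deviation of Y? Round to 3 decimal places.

6.207

E[Y] = (-9)(0.75) + (-1)(0.1) + (8)(0.15) = -5.65
E[Y²] = (-9)²(0.75) + (-1)²(0.1) + (8)²(0.15) = 70.45
var(Y) = E[Y²] − (E[Y])² = 70.45 − (-5.65)² = 38.5275
sd(Y) = √38.5275 ≈ 6.207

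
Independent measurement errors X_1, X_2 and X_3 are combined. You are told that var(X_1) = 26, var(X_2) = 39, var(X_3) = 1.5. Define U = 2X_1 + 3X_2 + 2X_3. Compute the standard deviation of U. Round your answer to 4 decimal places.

21.4709

By independence, var(U) = (2)²var(X_1) + (3)²var(X_2) + (2)²var(X_3)
= (2)²·26 + (3)²·39 + (2)²·1.5 = 461
SD(U) = √461 ≈ 21.4709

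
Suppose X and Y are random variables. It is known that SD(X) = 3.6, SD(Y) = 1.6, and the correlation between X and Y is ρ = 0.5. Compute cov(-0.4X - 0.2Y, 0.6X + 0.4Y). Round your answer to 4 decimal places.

Var(X) = (3.6)² = 12.96;  Var(Y) = (1.6)² = 2.56
cov(X,Y) = ρ·SD(X)·SD(Y) = 0.5·3.6·1.6 = 2.88
cov(-0.4X - 0.2Y, 0.6X + 0.4Y) = (-0.4)(0.6)Var(X) + (-0.2)(0.4)Var(Y) + [(-0.4)(0.4) + (-0.2)(0.6)]cov(X,Y)
= -0.24·12.96 + -0.08·2.56 + -0.28·2.88 = -4.1216

-4.1216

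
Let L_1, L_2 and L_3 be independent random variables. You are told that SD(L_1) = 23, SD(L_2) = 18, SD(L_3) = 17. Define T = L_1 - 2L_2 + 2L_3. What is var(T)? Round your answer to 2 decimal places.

var(L_1) = 529, var(L_2) = 324, var(L_3) = 289
By independence, var(T) = (1)²var(L_1) + (-2)²var(L_2) + (2)²var(L_3)
= (1)²·529 + (-2)²·324 + (2)²·289 = 2981

2981.00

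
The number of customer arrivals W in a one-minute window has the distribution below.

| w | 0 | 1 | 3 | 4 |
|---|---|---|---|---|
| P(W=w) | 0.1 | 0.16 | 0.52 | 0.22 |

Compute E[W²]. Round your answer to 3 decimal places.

E[W²] = (0)²(0.1) + (1)²(0.16) + (3)²(0.52) + (4)²(0.22) = 8.36

8.360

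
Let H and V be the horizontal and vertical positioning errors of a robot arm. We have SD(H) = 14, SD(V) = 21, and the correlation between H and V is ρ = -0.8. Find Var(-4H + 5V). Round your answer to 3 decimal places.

Var(H) = (14)² = 196;  Var(V) = (21)² = 441
Cov(H,V) = ρ·SD(H)·SD(V) = -0.8·14·21 = -235.2
Var(-4H + 5V) = (-4)²·Var(H) + (5)²·Var(V) + 2·(-4)·(5)·Cov(H,V)
= 16·196 + 25·441 + -40·-235.2 = 23569

23569.000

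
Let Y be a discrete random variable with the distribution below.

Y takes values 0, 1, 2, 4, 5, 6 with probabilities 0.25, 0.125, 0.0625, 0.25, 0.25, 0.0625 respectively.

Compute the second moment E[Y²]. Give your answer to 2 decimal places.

12.88

E[Y²] = (0)²(0.25) + (1)²(0.125) + (2)²(0.0625) + (4)²(0.25) + (5)²(0.25) + (6)²(0.0625) = 12.875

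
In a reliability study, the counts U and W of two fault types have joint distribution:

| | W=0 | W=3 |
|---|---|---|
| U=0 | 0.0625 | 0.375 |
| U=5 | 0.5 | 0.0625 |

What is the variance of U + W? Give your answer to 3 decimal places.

E[U] = 2.8125,  E[W] = 1.3125,  E[UW] = 0.9375
Var(U) = 14.0625 − (2.8125)² = 6.15234375;  Var(W) = 3.9375 − (1.3125)² = 2.21484375
cov(U,W) = 0.9375 − (2.8125)(1.3125) = -2.75390625
Var(U + W) = (1)²·6.15234375 + (1)²·2.21484375 + 2·(1)·(1)·-2.75390625 = 2.859375

2.859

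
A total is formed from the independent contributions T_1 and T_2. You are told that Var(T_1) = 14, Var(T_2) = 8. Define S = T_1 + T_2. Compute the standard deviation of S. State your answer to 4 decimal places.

By independence, Var(S) = (1)²Var(T_1) + (1)²Var(T_2)
= (1)²·14 + (1)²·8 = 22
σ(S) = √22 ≈ 4.6904

4.6904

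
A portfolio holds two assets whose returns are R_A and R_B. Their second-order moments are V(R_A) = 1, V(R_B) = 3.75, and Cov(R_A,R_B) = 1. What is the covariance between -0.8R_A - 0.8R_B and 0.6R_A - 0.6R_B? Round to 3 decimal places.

Cov(-0.8R_A - 0.8R_B, 0.6R_A - 0.6R_B) = (-0.8)(0.6)V(R_A) + (-0.8)(-0.6)V(R_B) + [(-0.8)(-0.6) + (-0.8)(0.6)]Cov(R_A,R_B)
= -0.48·1 + 0.48·3.75 + 0·1 = 1.32

1.320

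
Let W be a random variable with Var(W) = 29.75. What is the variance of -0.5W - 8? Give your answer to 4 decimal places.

7.4375

Var(-0.5W - 8) = (-0.5)²·Var(W) = 0.25·29.75 = 7.4375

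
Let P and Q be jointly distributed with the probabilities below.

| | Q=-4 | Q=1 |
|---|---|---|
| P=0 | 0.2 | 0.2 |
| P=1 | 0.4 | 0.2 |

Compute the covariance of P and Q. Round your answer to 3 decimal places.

E[P] = 0.6,  E[Q] = -2
E[PQ] = -1.4
Cov(P,Q) = E[PQ] − E[P]E[Q] = -1.4 − (0.6)(-2) = -0.2

-0.200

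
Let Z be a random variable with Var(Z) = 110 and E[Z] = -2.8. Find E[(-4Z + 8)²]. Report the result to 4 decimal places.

2128.6400

E[-4Z + 8] = -4·-2.8 + 8 = 19.2
Var(-4Z + 8) = (-4)²·110 = 1760
E[(-4Z + 8)²] = Var((-4Z + 8)) + (E[(-4Z + 8)])² = 1760 + (19.2)² = 2128.64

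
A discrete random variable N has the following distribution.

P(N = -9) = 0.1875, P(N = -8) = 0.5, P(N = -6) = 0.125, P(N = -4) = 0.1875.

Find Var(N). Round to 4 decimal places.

E[N] = (-9)(0.1875) + (-8)(0.5) + (-6)(0.125) + (-4)(0.1875) = -7.1875
E[N²] = (-9)²(0.1875) + (-8)²(0.5) + (-6)²(0.125) + (-4)²(0.1875) = 54.6875
Var(N) = E[N²] − (E[N])² = 54.6875 − (-7.1875)² = 3.02734375

3.0273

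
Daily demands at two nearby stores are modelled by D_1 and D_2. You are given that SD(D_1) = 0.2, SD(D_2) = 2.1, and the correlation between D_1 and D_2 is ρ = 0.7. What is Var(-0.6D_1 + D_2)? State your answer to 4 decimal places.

Var(D_1) = (0.2)² = 0.04;  Var(D_2) = (2.1)² = 4.41
Cov(D_1,D_2) = ρ·SD(D_1)·SD(D_2) = 0.7·0.2·2.1 = 0.294
Var(-0.6D_1 + D_2) = (-0.6)²·Var(D_1) + (1)²·Var(D_2) + 2·(-0.6)·(1)·Cov(D_1,D_2)
= 0.36·0.04 + 1·4.41 + -1.2·0.294 = 4.0716

4.0716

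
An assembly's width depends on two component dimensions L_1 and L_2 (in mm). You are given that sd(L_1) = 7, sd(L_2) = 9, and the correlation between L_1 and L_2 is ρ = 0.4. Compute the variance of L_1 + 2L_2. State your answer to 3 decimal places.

Var(L_1) = (7)² = 49;  Var(L_2) = (9)² = 81
Cov(L_1,L_2) = ρ·sd(L_1)·sd(L_2) = 0.4·7·9 = 25.2
Var(L_1 + 2L_2) = (1)²·Var(L_1) + (2)²·Var(L_2) + 2·(1)·(2)·Cov(L_1,L_2)
= 1·49 + 4·81 + 4·25.2 = 473.8

473.800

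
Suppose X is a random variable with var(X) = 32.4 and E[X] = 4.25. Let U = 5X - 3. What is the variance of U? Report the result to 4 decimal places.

810.0000

var(5X - 3) = (5)²·var(X) = 25·32.4 = 810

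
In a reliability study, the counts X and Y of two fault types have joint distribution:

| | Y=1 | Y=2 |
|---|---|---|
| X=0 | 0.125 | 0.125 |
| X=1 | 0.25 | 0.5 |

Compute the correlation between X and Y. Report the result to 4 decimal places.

0.1491

E[X] = 0.75,  E[Y] = 1.625
E[XY] = 1.25
Cov(X,Y) = E[XY] − E[X]E[Y] = 1.25 − (0.75)(1.625) = 0.03125
var(X) = 0.1875,  var(Y) = 0.234375
ρ = 0.03125 / √(0.1875·0.234375) ≈ 0.1491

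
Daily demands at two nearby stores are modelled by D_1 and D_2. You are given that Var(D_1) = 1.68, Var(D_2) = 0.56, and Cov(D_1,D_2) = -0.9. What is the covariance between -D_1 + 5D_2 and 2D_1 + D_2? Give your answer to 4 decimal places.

-8.6600

Cov(-D_1 + 5D_2, 2D_1 + D_2) = (-1)(2)Var(D_1) + (5)(1)Var(D_2) + [(-1)(1) + (5)(2)]Cov(D_1,D_2)
= -2·1.68 + 5·0.56 + 9·-0.9 = -8.66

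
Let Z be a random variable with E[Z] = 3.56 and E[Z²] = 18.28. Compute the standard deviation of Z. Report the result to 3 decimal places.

Var(Z) = 18.28 − (3.56)² = 5.6064
sd(Z) = √5.6064 ≈ 2.368

2.368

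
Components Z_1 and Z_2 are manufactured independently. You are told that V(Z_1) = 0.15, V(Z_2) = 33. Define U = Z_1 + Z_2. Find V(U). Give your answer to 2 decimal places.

By independence, V(U) = (1)²V(Z_1) + (1)²V(Z_2)
= (1)²·0.15 + (1)²·33 = 33.15

33.15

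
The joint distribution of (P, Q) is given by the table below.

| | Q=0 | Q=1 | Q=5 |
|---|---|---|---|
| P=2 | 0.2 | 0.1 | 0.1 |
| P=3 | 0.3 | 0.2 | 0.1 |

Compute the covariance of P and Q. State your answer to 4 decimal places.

E[P] = 2.6,  E[Q] = 1.3
E[PQ] = 3.3
cov(P,Q) = E[PQ] − E[P]E[Q] = 3.3 − (2.6)(1.3) = -0.08

-0.0800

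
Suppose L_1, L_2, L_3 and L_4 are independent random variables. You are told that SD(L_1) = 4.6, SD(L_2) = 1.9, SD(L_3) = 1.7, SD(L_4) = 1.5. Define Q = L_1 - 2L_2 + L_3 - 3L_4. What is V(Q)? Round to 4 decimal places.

58.7400

V(L_1) = 21.16, V(L_2) = 3.61, V(L_3) = 2.89, V(L_4) = 2.25
By independence, V(Q) = (1)²V(L_1) + (-2)²V(L_2) + (1)²V(L_3) + (-3)²V(L_4)
= (1)²·21.16 + (-2)²·3.61 + (1)²·2.89 + (-3)²·2.25 = 58.74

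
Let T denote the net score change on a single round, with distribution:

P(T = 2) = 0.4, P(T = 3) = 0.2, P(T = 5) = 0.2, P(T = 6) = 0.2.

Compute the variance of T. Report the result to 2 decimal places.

E[T] = (2)(0.4) + (3)(0.2) + (5)(0.2) + (6)(0.2) = 3.6
E[T²] = (2)²(0.4) + (3)²(0.2) + (5)²(0.2) + (6)²(0.2) = 15.6
var(T) = E[T²] − (E[T])² = 15.6 − (3.6)² = 2.64

2.64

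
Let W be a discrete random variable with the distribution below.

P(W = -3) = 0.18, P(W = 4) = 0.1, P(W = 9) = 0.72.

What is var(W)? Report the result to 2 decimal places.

E[W] = (-3)(0.18) + (4)(0.1) + (9)(0.72) = 6.34
E[W²] = (-3)²(0.18) + (4)²(0.1) + (9)²(0.72) = 61.54
var(W) = E[W²] − (E[W])² = 61.54 − (6.34)² = 21.3444

21.34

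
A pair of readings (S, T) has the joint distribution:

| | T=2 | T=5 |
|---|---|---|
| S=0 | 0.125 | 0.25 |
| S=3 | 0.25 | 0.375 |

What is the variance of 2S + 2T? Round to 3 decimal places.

15.750

E[S] = 1.875,  E[T] = 3.875,  E[ST] = 7.125
var(S) = 5.625 − (1.875)² = 2.109375;  var(T) = 17.125 − (3.875)² = 2.109375
cov(S,T) = 7.125 − (1.875)(3.875) = -0.140625
var(2S + 2T) = (2)²·2.109375 + (2)²·2.109375 + 2·(2)·(2)·-0.140625 = 15.75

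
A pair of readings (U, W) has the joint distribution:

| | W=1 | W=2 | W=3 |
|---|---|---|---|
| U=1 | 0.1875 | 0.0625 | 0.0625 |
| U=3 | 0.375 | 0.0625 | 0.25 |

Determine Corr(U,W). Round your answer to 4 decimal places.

E[U] = 2.375,  E[W] = 1.75
E[UW] = 4.25
Cov(U,W) = E[UW] − E[U]E[W] = 4.25 − (2.375)(1.75) = 0.09375
V(U) = 0.859375,  V(W) = 0.8125
ρ = 0.09375 / √(0.859375·0.8125) ≈ 0.1122

0.1122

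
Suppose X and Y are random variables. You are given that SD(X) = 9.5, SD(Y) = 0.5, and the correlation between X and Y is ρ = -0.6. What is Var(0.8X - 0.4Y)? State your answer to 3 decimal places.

59.624

Var(X) = (9.5)² = 90.25;  Var(Y) = (0.5)² = 0.25
Cov(X,Y) = ρ·SD(X)·SD(Y) = -0.6·9.5·0.5 = -2.85
Var(0.8X - 0.4Y) = (0.8)²·Var(X) + (-0.4)²·Var(Y) + 2·(0.8)·(-0.4)·Cov(X,Y)
= 0.64·90.25 + 0.16·0.25 + -0.64·-2.85 = 59.624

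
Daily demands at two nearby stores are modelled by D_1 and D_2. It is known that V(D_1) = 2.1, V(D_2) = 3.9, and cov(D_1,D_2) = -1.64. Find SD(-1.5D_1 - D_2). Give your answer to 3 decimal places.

1.925

V(-1.5D_1 - D_2) = (-1.5)²·V(D_1) + (-1)²·V(D_2) + 2·(-1.5)·(-1)·cov(D_1,D_2)
= 2.25·2.1 + 1·3.9 + 3·-1.64 = 3.705
SD(-1.5D_1 - D_2) = √3.705 ≈ 1.925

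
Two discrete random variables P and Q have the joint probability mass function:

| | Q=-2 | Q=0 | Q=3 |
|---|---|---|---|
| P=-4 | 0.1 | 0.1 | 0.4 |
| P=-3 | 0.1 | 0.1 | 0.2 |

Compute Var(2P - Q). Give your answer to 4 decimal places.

5.8400

E[P] = -3.6,  E[Q] = 1.4,  E[PQ] = -5.2
Var(P) = 13.2 − (-3.6)² = 0.24;  Var(Q) = 6.2 − (1.4)² = 4.24
Cov(P,Q) = -5.2 − (-3.6)(1.4) = -0.16
Var(2P - Q) = (2)²·0.24 + (-1)²·4.24 + 2·(2)·(-1)·-0.16 = 5.84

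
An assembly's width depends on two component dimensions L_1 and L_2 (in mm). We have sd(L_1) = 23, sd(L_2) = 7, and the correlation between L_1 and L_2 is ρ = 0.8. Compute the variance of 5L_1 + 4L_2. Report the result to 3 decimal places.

V(L_1) = (23)² = 529;  V(L_2) = (7)² = 49
Cov(L_1,L_2) = ρ·sd(L_1)·sd(L_2) = 0.8·23·7 = 128.8
V(5L_1 + 4L_2) = (5)²·V(L_1) + (4)²·V(L_2) + 2·(5)·(4)·Cov(L_1,L_2)
= 25·529 + 16·49 + 40·128.8 = 19161

19161.000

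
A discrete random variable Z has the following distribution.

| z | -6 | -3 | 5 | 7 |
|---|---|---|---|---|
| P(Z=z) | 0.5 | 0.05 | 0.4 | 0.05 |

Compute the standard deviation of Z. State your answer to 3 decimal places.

E[Z] = (-6)(0.5) + (-3)(0.05) + (5)(0.4) + (7)(0.05) = -0.8
E[Z²] = (-6)²(0.5) + (-3)²(0.05) + (5)²(0.4) + (7)²(0.05) = 30.9
V(Z) = E[Z²] − (E[Z])² = 30.9 − (-0.8)² = 30.26
sd(Z) = √30.26 ≈ 5.501

5.501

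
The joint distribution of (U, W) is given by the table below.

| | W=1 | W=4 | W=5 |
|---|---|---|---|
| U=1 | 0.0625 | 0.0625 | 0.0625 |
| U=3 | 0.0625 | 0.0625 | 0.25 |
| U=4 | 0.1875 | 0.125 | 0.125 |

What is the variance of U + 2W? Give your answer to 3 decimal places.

12.559

E[U] = 3.0625,  E[W] = 3.5,  E[UW] = 10.5625
V(U) = 10.5625 − (3.0625)² = 1.18359375;  V(W) = 15.25 − (3.5)² = 3
Cov(U,W) = 10.5625 − (3.0625)(3.5) = -0.15625
V(U + 2W) = (1)²·1.18359375 + (2)²·3 + 2·(1)·(2)·-0.15625 = 12.55859375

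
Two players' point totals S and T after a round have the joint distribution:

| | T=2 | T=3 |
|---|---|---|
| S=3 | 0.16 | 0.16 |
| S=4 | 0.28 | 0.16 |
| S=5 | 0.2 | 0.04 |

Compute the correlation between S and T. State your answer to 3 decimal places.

E[S] = 3.92,  E[T] = 2.36
E[ST] = 9.16
Cov(S,T) = E[ST] − E[S]E[T] = 9.16 − (3.92)(2.36) = -0.0912
Var(S) = 0.5536,  Var(T) = 0.2304
ρ = -0.0912 / √(0.5536·0.2304) ≈ -0.255

-0.255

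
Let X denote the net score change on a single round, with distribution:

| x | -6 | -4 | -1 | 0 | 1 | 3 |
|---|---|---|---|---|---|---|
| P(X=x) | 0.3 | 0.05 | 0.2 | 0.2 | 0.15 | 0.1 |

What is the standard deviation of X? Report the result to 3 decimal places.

3.128

E[X] = (-6)(0.3) + (-4)(0.05) + (-1)(0.2) + (0)(0.2) + (1)(0.15) + (3)(0.1) = -1.75
E[X²] = (-6)²(0.3) + (-4)²(0.05) + (-1)²(0.2) + (0)²(0.2) + (1)²(0.15) + (3)²(0.1) = 12.85
V(X) = E[X²] − (E[X])² = 12.85 − (-1.75)² = 9.7875
sd(X) = √9.7875 ≈ 3.128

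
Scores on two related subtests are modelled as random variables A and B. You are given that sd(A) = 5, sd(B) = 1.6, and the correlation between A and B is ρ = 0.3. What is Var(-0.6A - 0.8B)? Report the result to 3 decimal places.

Var(A) = (5)² = 25;  Var(B) = (1.6)² = 2.56
Cov(A,B) = ρ·sd(A)·sd(B) = 0.3·5·1.6 = 2.4
Var(-0.6A - 0.8B) = (-0.6)²·Var(A) + (-0.8)²·Var(B) + 2·(-0.6)·(-0.8)·Cov(A,B)
= 0.36·25 + 0.64·2.56 + 0.96·2.4 = 12.9424

12.942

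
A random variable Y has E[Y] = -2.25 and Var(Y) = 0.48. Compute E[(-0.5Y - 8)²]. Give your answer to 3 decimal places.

E[-0.5Y - 8] = -0.5·-2.25 − 8 = -6.875
Var(-0.5Y - 8) = (-0.5)²·0.48 = 0.12
E[(-0.5Y - 8)²] = Var((-0.5Y - 8)) + (E[(-0.5Y - 8)])² = 0.12 + (-6.875)² = 47.385625

47.386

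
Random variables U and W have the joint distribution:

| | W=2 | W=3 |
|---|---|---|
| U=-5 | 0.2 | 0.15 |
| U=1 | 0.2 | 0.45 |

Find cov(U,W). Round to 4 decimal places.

E[U] = -1.1,  E[W] = 2.6
E[UW] = -2.5
cov(U,W) = E[UW] − E[U]E[W] = -2.5 − (-1.1)(2.6) = 0.36

0.3600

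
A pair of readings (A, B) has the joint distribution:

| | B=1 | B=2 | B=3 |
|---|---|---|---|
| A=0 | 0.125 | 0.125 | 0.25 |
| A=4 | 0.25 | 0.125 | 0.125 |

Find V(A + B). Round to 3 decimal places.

E[A] = 2,  E[B] = 2,  E[AB] = 3.5
V(A) = 8 − (2)² = 4;  V(B) = 4.75 − (2)² = 0.75
Cov(A,B) = 3.5 − (2)(2) = -0.5
V(A + B) = (1)²·4 + (1)²·0.75 + 2·(1)·(1)·-0.5 = 3.75

3.750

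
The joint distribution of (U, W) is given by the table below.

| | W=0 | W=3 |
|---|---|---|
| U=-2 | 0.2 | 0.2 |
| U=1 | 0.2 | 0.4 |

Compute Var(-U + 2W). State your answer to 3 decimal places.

E[U] = -0.2,  E[W] = 1.8,  E[UW] = 0
Var(U) = 2.2 − (-0.2)² = 2.16;  Var(W) = 5.4 − (1.8)² = 2.16
Cov(U,W) = 0 − (-0.2)(1.8) = 0.36
Var(-U + 2W) = (-1)²·2.16 + (2)²·2.16 + 2·(-1)·(2)·0.36 = 9.36

9.360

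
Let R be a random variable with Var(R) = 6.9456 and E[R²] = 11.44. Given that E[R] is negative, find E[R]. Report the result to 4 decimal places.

-2.1200

(E[R])² = E[R²] − Var(R) = 11.44 − 6.9456 = 4.4944
E[R] = −√4.4944 = -2.12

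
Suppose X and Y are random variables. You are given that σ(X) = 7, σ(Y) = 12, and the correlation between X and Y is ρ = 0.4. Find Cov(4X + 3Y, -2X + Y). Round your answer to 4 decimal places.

V(X) = (7)² = 49;  V(Y) = (12)² = 144
Cov(X,Y) = ρ·σ(X)·σ(Y) = 0.4·7·12 = 33.6
Cov(4X + 3Y, -2X + Y) = (4)(-2)V(X) + (3)(1)V(Y) + [(4)(1) + (3)(-2)]Cov(X,Y)
= -8·49 + 3·144 + -2·33.6 = -27.2

-27.2000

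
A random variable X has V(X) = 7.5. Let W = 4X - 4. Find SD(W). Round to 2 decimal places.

V(4X - 4) = (4)²·7.5 = 120
SD(W) = √120 ≈ 10.95

10.95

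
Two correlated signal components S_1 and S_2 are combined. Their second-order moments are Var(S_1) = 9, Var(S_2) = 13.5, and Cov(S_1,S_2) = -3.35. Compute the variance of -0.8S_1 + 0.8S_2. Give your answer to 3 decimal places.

18.688

Var(-0.8S_1 + 0.8S_2) = (-0.8)²·Var(S_1) + (0.8)²·Var(S_2) + 2·(-0.8)·(0.8)·Cov(S_1,S_2)
= 0.64·9 + 0.64·13.5 + -1.28·-3.35 = 18.688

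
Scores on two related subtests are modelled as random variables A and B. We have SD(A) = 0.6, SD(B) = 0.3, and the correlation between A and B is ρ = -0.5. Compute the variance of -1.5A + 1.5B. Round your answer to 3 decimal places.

Var(A) = (0.6)² = 0.36;  Var(B) = (0.3)² = 0.09
cov(A,B) = ρ·SD(A)·SD(B) = -0.5·0.6·0.3 = -0.09
Var(-1.5A + 1.5B) = (-1.5)²·Var(A) + (1.5)²·Var(B) + 2·(-1.5)·(1.5)·cov(A,B)
= 2.25·0.36 + 2.25·0.09 + -4.5·-0.09 = 1.4175

1.418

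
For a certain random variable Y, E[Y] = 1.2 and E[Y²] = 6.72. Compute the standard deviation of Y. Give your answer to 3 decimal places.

V(Y) = 6.72 − (1.2)² = 5.28
SD(Y) = √5.28 ≈ 2.298

2.298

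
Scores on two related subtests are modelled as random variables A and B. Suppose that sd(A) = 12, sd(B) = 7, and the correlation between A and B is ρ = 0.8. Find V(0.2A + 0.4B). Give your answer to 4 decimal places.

24.3520

V(A) = (12)² = 144;  V(B) = (7)² = 49
Cov(A,B) = ρ·sd(A)·sd(B) = 0.8·12·7 = 67.2
V(0.2A + 0.4B) = (0.2)²·V(A) + (0.4)²·V(B) + 2·(0.2)·(0.4)·Cov(A,B)
= 0.04·144 + 0.16·49 + 0.16·67.2 = 24.352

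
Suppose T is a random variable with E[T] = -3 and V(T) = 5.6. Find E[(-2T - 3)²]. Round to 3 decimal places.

31.400

E[-2T - 3] = -2·-3 − 3 = 3
V(-2T - 3) = (-2)²·5.6 = 22.4
E[(-2T - 3)²] = V((-2T - 3)) + (E[(-2T - 3)])² = 22.4 + (3)² = 31.4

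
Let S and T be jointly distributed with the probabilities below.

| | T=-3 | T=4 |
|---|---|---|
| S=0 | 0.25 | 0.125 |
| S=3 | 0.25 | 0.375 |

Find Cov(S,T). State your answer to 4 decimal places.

E[S] = 1.875,  E[T] = 0.5
E[ST] = 2.25
Cov(S,T) = E[ST] − E[S]E[T] = 2.25 − (1.875)(0.5) = 1.3125

1.3125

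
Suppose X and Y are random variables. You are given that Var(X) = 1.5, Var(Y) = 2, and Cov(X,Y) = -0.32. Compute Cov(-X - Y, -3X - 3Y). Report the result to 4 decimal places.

Cov(-X - Y, -3X - 3Y) = (-1)(-3)Var(X) + (-1)(-3)Var(Y) + [(-1)(-3) + (-1)(-3)]Cov(X,Y)
= 3·1.5 + 3·2 + 6·-0.32 = 8.58

8.5800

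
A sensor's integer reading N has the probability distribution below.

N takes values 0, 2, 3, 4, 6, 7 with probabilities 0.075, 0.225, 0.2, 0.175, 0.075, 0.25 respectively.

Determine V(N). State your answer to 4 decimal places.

4.8475

E[N] = (0)(0.075) + (2)(0.225) + (3)(0.2) + (4)(0.175) + (6)(0.075) + (7)(0.25) = 3.95
E[N²] = (0)²(0.075) + (2)²(0.225) + (3)²(0.2) + (4)²(0.175) + (6)²(0.075) + (7)²(0.25) = 20.45
V(N) = E[N²] − (E[N])² = 20.45 − (3.95)² = 4.8475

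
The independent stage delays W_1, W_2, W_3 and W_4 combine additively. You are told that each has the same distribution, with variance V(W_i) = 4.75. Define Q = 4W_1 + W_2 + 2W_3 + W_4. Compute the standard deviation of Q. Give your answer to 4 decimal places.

10.2225

By independence, V(Q) = (4)²V(W_1) + (1)²V(W_2) + (2)²V(W_3) + (1)²V(W_4)
= (4)²·4.75 + (1)²·4.75 + (2)²·4.75 + (1)²·4.75 = 104.5
σ(Q) = √104.5 ≈ 10.2225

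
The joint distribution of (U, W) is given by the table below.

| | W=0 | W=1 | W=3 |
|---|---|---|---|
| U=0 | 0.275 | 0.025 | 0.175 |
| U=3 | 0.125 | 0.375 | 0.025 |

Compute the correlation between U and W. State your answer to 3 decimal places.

-0.137

E[U] = 1.575,  E[W] = 1
E[UW] = 1.35
cov(U,W) = E[UW] − E[U]E[W] = 1.35 − (1.575)(1) = -0.225
Var(U) = 2.244375,  Var(W) = 1.2
ρ = -0.225 / √(2.244375·1.2) ≈ -0.137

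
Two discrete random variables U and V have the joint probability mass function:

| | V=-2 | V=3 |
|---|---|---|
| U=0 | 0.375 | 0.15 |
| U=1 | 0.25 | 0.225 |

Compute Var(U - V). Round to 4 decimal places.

5.6400

E[U] = 0.475,  E[V] = -0.125,  E[UV] = 0.175
Var(U) = 0.475 − (0.475)² = 0.249375;  Var(V) = 5.875 − (-0.125)² = 5.859375
Cov(U,V) = 0.175 − (0.475)(-0.125) = 0.234375
Var(U - V) = (1)²·0.249375 + (-1)²·5.859375 + 2·(1)·(-1)·0.234375 = 5.64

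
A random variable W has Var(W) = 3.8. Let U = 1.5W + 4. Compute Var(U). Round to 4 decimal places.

8.5500

Var(1.5W + 4) = (1.5)²·Var(W) = 2.25·3.8 = 8.55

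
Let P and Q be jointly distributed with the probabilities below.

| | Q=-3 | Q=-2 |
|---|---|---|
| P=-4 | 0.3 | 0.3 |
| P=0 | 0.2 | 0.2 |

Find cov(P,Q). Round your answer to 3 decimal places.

E[P] = -2.4,  E[Q] = -2.5
E[PQ] = 6
cov(P,Q) = E[PQ] − E[P]E[Q] = 6 − (-2.4)(-2.5) = 0

0.000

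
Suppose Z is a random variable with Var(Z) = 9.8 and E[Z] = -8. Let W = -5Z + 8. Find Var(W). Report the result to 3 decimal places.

Var(-5Z + 8) = (-5)²·Var(Z) = 25·9.8 = 245

245.000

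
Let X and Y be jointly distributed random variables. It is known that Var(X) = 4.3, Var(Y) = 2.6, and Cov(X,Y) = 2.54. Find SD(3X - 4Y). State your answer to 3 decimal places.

4.398

Var(3X - 4Y) = (3)²·Var(X) + (-4)²·Var(Y) + 2·(3)·(-4)·Cov(X,Y)
= 9·4.3 + 16·2.6 + -24·2.54 = 19.34
SD(3X - 4Y) = √19.34 ≈ 4.398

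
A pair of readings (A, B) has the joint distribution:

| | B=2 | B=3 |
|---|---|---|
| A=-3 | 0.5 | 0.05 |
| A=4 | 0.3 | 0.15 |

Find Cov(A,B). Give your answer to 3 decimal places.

E[A] = 0.15,  E[B] = 2.2
E[AB] = 0.75
Cov(A,B) = E[AB] − E[A]E[B] = 0.75 − (0.15)(2.2) = 0.42

0.420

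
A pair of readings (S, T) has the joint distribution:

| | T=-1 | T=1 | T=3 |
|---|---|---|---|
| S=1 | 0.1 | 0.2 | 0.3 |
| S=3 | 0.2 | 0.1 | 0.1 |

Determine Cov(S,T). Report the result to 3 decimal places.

E[S] = 1.8,  E[T] = 1.2
E[ST] = 1.6
Cov(S,T) = E[ST] − E[S]E[T] = 1.6 − (1.8)(1.2) = -0.56

-0.560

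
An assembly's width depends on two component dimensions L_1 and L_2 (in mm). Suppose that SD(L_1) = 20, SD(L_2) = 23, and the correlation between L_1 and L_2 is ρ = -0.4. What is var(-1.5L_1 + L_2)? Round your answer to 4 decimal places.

var(L_1) = (20)² = 400;  var(L_2) = (23)² = 529
cov(L_1,L_2) = ρ·SD(L_1)·SD(L_2) = -0.4·20·23 = -184
var(-1.5L_1 + L_2) = (-1.5)²·var(L_1) + (1)²·var(L_2) + 2·(-1.5)·(1)·cov(L_1,L_2)
= 2.25·400 + 1·529 + -3·-184 = 1981

1981.0000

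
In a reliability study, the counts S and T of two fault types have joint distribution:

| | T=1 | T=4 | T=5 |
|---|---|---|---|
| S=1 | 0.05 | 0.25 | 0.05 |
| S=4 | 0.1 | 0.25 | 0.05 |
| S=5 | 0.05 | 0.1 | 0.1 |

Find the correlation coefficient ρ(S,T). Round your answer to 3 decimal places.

-0.031

E[S] = 3.2,  E[T] = 3.6
E[ST] = 11.45
Cov(S,T) = E[ST] − E[S]E[T] = 11.45 − (3.2)(3.6) = -0.07
Var(S) = 2.76,  Var(T) = 1.84
ρ = -0.07 / √(2.76·1.84) ≈ -0.031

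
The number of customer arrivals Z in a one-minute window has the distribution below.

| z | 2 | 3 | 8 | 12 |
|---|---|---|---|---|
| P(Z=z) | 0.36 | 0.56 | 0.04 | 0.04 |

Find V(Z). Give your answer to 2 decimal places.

4.56

E[Z] = (2)(0.36) + (3)(0.56) + (8)(0.04) + (12)(0.04) = 3.2
E[Z²] = (2)²(0.36) + (3)²(0.56) + (8)²(0.04) + (12)²(0.04) = 14.8
V(Z) = E[Z²] − (E[Z])² = 14.8 − (3.2)² = 4.56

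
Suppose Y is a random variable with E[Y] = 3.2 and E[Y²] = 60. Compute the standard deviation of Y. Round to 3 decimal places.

7.054

Var(Y) = 60 − (3.2)² = 49.76
sd(Y) = √49.76 ≈ 7.054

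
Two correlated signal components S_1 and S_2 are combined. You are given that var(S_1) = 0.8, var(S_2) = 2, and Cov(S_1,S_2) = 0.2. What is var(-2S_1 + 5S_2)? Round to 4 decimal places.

49.2000

var(-2S_1 + 5S_2) = (-2)²·var(S_1) + (5)²·var(S_2) + 2·(-2)·(5)·Cov(S_1,S_2)
= 4·0.8 + 25·2 + -20·0.2 = 49.2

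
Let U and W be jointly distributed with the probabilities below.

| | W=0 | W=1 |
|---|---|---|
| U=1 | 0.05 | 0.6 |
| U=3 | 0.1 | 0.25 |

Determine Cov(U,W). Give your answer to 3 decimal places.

E[U] = 1.7,  E[W] = 0.85
E[UW] = 1.35
Cov(U,W) = E[UW] − E[U]E[W] = 1.35 − (1.7)(0.85) = -0.095

-0.095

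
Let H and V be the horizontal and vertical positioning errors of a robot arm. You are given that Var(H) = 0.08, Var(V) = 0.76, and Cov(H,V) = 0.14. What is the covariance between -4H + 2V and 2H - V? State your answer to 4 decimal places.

-1.0400

Cov(-4H + 2V, 2H - V) = (-4)(2)Var(H) + (2)(-1)Var(V) + [(-4)(-1) + (2)(2)]Cov(H,V)
= -8·0.08 + -2·0.76 + 8·0.14 = -1.04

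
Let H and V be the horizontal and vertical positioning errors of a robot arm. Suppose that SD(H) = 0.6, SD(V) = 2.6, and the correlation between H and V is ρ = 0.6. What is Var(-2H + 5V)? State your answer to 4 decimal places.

Var(H) = (0.6)² = 0.36;  Var(V) = (2.6)² = 6.76
Cov(H,V) = ρ·SD(H)·SD(V) = 0.6·0.6·2.6 = 0.936
Var(-2H + 5V) = (-2)²·Var(H) + (5)²·Var(V) + 2·(-2)·(5)·Cov(H,V)
= 4·0.36 + 25·6.76 + -20·0.936 = 151.72

151.7200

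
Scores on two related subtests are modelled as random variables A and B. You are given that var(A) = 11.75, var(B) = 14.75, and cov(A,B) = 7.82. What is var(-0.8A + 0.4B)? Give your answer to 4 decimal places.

var(-0.8A + 0.4B) = (-0.8)²·var(A) + (0.4)²·var(B) + 2·(-0.8)·(0.4)·cov(A,B)
= 0.64·11.75 + 0.16·14.75 + -0.64·7.82 = 4.8752

4.8752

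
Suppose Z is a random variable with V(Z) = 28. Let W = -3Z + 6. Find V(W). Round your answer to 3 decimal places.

V(-3Z + 6) = (-3)²·V(Z) = 9·28 = 252

252.000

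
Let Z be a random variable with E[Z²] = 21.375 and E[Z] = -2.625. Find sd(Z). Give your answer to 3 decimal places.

Var(Z) = 21.375 − (-2.625)² = 14.484375
sd(Z) = √14.484375 ≈ 3.806

3.806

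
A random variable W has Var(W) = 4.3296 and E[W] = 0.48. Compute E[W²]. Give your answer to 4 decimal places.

E[W²] = Var(W) + (E[W])² = 4.3296 + (0.48)² = 4.56

4.5600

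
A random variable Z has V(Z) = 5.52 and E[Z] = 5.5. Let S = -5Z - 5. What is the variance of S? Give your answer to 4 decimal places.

V(-5Z - 5) = (-5)²·V(Z) = 25·5.52 = 138

138.0000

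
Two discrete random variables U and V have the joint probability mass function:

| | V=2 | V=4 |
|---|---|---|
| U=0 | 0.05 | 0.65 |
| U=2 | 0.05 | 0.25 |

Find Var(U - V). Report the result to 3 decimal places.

1.360

E[U] = 0.6,  E[V] = 3.8,  E[UV] = 2.2
Var(U) = 1.2 − (0.6)² = 0.84;  Var(V) = 14.8 − (3.8)² = 0.36
cov(U,V) = 2.2 − (0.6)(3.8) = -0.08
Var(U - V) = (1)²·0.84 + (-1)²·0.36 + 2·(1)·(-1)·-0.08 = 1.36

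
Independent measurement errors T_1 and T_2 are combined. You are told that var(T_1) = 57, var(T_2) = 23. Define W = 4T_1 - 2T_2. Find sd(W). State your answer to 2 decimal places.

31.69

By independence, var(W) = (4)²var(T_1) + (-2)²var(T_2)
= (4)²·57 + (-2)²·23 = 1004
sd(W) = √1004 ≈ 31.69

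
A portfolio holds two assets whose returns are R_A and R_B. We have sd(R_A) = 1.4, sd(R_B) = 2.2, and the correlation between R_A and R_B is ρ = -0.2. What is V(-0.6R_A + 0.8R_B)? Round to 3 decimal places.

4.395

V(R_A) = (1.4)² = 1.96;  V(R_B) = (2.2)² = 4.84
cov(R_A,R_B) = ρ·sd(R_A)·sd(R_B) = -0.2·1.4·2.2 = -0.616
V(-0.6R_A + 0.8R_B) = (-0.6)²·V(R_A) + (0.8)²·V(R_B) + 2·(-0.6)·(0.8)·cov(R_A,R_B)
= 0.36·1.96 + 0.64·4.84 + -0.96·-0.616 = 4.39456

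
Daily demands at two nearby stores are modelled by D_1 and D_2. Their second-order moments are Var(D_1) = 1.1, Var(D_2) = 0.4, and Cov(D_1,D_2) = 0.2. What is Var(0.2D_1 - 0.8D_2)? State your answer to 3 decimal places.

Var(0.2D_1 - 0.8D_2) = (0.2)²·Var(D_1) + (-0.8)²·Var(D_2) + 2·(0.2)·(-0.8)·Cov(D_1,D_2)
= 0.04·1.1 + 0.64·0.4 + -0.32·0.2 = 0.236

0.236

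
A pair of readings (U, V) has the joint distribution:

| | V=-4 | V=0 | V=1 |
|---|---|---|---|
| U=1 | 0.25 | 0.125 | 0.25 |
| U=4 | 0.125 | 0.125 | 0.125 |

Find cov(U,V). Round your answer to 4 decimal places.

E[U] = 2.125,  E[V] = -1.125
E[UV] = -2.25
cov(U,V) = E[UV] − E[U]E[V] = -2.25 − (2.125)(-1.125) = 0.140625

0.1406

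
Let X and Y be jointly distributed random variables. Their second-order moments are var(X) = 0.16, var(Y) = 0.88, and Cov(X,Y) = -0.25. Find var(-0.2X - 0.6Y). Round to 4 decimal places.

0.2632

var(-0.2X - 0.6Y) = (-0.2)²·var(X) + (-0.6)²·var(Y) + 2·(-0.2)·(-0.6)·Cov(X,Y)
= 0.04·0.16 + 0.36·0.88 + 0.24·-0.25 = 0.2632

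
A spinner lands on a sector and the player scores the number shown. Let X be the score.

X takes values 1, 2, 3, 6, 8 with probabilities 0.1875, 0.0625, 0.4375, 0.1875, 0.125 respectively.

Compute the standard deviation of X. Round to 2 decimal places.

2.25

E[X] = (1)(0.1875) + (2)(0.0625) + (3)(0.4375) + (6)(0.1875) + (8)(0.125) = 3.75
E[X²] = (1)²(0.1875) + (2)²(0.0625) + (3)²(0.4375) + (6)²(0.1875) + (8)²(0.125) = 19.125
Var(X) = E[X²] − (E[X])² = 19.125 − (3.75)² = 5.0625
SD(X) = √5.0625 ≈ 2.25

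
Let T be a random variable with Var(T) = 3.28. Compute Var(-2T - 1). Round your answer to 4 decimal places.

13.1200

Var(-2T - 1) = (-2)²·Var(T) = 4·3.28 = 13.12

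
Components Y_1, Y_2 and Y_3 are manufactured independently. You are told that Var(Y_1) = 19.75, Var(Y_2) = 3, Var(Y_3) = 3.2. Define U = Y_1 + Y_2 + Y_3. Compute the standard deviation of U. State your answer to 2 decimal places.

By independence, Var(U) = (1)²Var(Y_1) + (1)²Var(Y_2) + (1)²Var(Y_3)
= (1)²·19.75 + (1)²·3 + (1)²·3.2 = 25.95
σ(U) = √25.95 ≈ 5.09

5.09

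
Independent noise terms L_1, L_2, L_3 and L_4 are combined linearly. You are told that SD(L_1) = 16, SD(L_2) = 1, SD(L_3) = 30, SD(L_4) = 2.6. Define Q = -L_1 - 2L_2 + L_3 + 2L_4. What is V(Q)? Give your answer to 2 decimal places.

1187.04

V(L_1) = 256, V(L_2) = 1, V(L_3) = 900, V(L_4) = 6.76
By independence, V(Q) = (-1)²V(L_1) + (-2)²V(L_2) + (1)²V(L_3) + (2)²V(L_4)
= (-1)²·256 + (-2)²·1 + (1)²·900 + (2)²·6.76 = 1187.04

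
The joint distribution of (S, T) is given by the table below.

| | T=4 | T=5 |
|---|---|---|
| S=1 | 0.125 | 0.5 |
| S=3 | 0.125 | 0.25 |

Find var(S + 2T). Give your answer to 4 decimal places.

1.4375

E[S] = 1.75,  E[T] = 4.75,  E[ST] = 8.25
var(S) = 4 − (1.75)² = 0.9375;  var(T) = 22.75 − (4.75)² = 0.1875
cov(S,T) = 8.25 − (1.75)(4.75) = -0.0625
var(S + 2T) = (1)²·0.9375 + (2)²·0.1875 + 2·(1)·(2)·-0.0625 = 1.4375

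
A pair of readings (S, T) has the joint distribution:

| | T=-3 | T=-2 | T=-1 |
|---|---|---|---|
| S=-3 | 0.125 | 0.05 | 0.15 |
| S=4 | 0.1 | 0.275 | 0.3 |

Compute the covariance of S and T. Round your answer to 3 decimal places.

0.337

E[S] = 1.725,  E[T] = -1.775
E[ST] = -2.725
Cov(S,T) = E[ST] − E[S]E[T] = -2.725 − (1.725)(-1.775) = 0.336875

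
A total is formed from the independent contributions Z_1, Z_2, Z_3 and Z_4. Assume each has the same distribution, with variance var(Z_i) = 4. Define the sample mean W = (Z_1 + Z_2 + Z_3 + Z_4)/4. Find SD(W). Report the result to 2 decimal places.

1.00

By independence, var(W) = (0.25)²var(Z_1) + (0.25)²var(Z_2) + (0.25)²var(Z_3) + (0.25)²var(Z_4)
= (0.25)²·4 + (0.25)²·4 + (0.25)²·4 + (0.25)²·4 = 1
SD(W) = √1 ≈ 1.00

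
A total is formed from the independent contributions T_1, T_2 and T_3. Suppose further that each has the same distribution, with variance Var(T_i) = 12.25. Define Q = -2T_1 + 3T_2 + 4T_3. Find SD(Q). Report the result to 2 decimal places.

By independence, Var(Q) = (-2)²Var(T_1) + (3)²Var(T_2) + (4)²Var(T_3)
= (-2)²·12.25 + (3)²·12.25 + (4)²·12.25 = 355.25
SD(Q) = √355.25 ≈ 18.85

18.85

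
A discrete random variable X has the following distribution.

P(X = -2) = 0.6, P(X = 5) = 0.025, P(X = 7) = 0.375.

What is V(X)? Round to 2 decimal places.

19.00

E[X] = (-2)(0.6) + (5)(0.025) + (7)(0.375) = 1.55
E[X²] = (-2)²(0.6) + (5)²(0.025) + (7)²(0.375) = 21.4
V(X) = E[X²] − (E[X])² = 21.4 − (1.55)² = 18.9975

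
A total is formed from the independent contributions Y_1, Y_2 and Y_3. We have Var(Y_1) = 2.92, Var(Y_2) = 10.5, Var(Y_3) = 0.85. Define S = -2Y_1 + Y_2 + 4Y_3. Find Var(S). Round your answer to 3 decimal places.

By independence, Var(S) = (-2)²Var(Y_1) + (1)²Var(Y_2) + (4)²Var(Y_3)
= (-2)²·2.92 + (1)²·10.5 + (4)²·0.85 = 35.78

35.780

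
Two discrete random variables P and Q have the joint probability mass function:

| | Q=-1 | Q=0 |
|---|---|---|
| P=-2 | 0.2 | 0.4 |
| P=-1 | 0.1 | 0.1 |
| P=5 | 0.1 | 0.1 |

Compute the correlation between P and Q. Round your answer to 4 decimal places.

-0.1197

E[P] = -0.4,  E[Q] = -0.4
E[PQ] = 0
cov(P,Q) = E[PQ] − E[P]E[Q] = 0 − (-0.4)(-0.4) = -0.16
Var(P) = 7.44,  Var(Q) = 0.24
ρ = -0.16 / √(7.44·0.24) ≈ -0.1197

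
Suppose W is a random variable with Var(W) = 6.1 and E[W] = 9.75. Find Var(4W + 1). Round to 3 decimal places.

Var(4W + 1) = (4)²·Var(W) = 16·6.1 = 97.6

97.600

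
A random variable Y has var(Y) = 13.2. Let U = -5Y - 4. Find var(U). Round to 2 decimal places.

var(-5Y - 4) = (-5)²·var(Y) = 25·13.2 = 330

330.00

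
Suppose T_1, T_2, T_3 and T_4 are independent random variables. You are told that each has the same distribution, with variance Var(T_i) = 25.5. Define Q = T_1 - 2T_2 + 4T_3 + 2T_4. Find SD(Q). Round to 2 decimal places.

25.25

By independence, Var(Q) = (1)²Var(T_1) + (-2)²Var(T_2) + (4)²Var(T_3) + (2)²Var(T_4)
= (1)²·25.5 + (-2)²·25.5 + (4)²·25.5 + (2)²·25.5 = 637.5
SD(Q) = √637.5 ≈ 25.25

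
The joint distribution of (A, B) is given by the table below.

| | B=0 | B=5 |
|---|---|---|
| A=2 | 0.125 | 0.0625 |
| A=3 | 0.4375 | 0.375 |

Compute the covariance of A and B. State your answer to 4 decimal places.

0.0977

E[A] = 2.8125,  E[B] = 2.1875
E[AB] = 6.25
Cov(A,B) = E[AB] − E[A]E[B] = 6.25 − (2.8125)(2.1875) = 0.09765625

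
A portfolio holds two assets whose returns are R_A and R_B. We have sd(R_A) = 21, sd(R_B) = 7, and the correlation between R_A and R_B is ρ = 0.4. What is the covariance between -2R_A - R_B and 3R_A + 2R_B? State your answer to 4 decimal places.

-3155.6000

Var(R_A) = (21)² = 441;  Var(R_B) = (7)² = 49
Cov(R_A,R_B) = ρ·sd(R_A)·sd(R_B) = 0.4·21·7 = 58.8
Cov(-2R_A - R_B, 3R_A + 2R_B) = (-2)(3)Var(R_A) + (-1)(2)Var(R_B) + [(-2)(2) + (-1)(3)]Cov(R_A,R_B)
= -6·441 + -2·49 + -7·58.8 = -3155.6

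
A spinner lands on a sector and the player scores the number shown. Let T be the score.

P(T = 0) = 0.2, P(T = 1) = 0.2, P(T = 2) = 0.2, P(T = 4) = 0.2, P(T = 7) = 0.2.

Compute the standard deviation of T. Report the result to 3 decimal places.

E[T] = (0)(0.2) + (1)(0.2) + (2)(0.2) + (4)(0.2) + (7)(0.2) = 2.8
E[T²] = (0)²(0.2) + (1)²(0.2) + (2)²(0.2) + (4)²(0.2) + (7)²(0.2) = 14
Var(T) = E[T²] − (E[T])² = 14 − (2.8)² = 6.16
σ(T) = √6.16 ≈ 2.482

2.482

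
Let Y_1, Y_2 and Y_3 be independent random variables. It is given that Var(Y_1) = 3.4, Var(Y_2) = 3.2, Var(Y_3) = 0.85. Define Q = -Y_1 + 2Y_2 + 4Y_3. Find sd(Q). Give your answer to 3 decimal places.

By independence, Var(Q) = (-1)²Var(Y_1) + (2)²Var(Y_2) + (4)²Var(Y_3)
= (-1)²·3.4 + (2)²·3.2 + (4)²·0.85 = 29.8
sd(Q) = √29.8 ≈ 5.459

5.459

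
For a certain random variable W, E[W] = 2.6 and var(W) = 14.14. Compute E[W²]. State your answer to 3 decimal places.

E[W²] = var(W) + (E[W])² = 14.14 + (2.6)² = 20.9

20.900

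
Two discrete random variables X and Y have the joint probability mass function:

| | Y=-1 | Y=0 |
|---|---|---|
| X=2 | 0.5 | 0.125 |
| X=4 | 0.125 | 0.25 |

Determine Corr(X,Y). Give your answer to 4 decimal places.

0.4667

E[X] = 2.75,  E[Y] = -0.625
E[XY] = -1.5
Cov(X,Y) = E[XY] − E[X]E[Y] = -1.5 − (2.75)(-0.625) = 0.21875
var(X) = 0.9375,  var(Y) = 0.234375
ρ = 0.21875 / √(0.9375·0.234375) ≈ 0.4667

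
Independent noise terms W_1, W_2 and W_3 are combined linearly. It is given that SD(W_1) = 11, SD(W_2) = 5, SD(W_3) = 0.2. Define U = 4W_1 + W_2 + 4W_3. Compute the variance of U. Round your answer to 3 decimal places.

Var(W_1) = 121, Var(W_2) = 25, Var(W_3) = 0.04
By independence, Var(U) = (4)²Var(W_1) + (1)²Var(W_2) + (4)²Var(W_3)
= (4)²·121 + (1)²·25 + (4)²·0.04 = 1961.64

1961.640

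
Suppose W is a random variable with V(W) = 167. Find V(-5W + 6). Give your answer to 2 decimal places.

4175.00

V(-5W + 6) = (-5)²·V(W) = 25·167 = 4175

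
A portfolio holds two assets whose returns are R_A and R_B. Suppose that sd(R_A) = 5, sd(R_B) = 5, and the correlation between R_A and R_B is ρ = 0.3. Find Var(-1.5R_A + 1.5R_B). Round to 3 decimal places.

Var(R_A) = (5)² = 25;  Var(R_B) = (5)² = 25
Cov(R_A,R_B) = ρ·sd(R_A)·sd(R_B) = 0.3·5·5 = 7.5
Var(-1.5R_A + 1.5R_B) = (-1.5)²·Var(R_A) + (1.5)²·Var(R_B) + 2·(-1.5)·(1.5)·Cov(R_A,R_B)
= 2.25·25 + 2.25·25 + -4.5·7.5 = 78.75

78.750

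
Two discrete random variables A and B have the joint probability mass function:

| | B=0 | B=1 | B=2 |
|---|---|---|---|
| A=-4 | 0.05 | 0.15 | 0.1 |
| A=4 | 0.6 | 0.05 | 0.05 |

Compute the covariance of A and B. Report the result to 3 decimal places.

E[A] = 1.6,  E[B] = 0.5
E[AB] = -0.8
Cov(A,B) = E[AB] − E[A]E[B] = -0.8 − (1.6)(0.5) = -1.6

-1.600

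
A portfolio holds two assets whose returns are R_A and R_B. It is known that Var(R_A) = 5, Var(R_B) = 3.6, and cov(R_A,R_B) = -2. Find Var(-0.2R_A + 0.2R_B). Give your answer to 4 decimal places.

Var(-0.2R_A + 0.2R_B) = (-0.2)²·Var(R_A) + (0.2)²·Var(R_B) + 2·(-0.2)·(0.2)·cov(R_A,R_B)
= 0.04·5 + 0.04·3.6 + -0.08·-2 = 0.504

0.5040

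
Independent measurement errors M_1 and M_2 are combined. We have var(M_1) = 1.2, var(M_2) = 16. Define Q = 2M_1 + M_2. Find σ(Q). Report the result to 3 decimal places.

By independence, var(Q) = (2)²var(M_1) + (1)²var(M_2)
= (2)²·1.2 + (1)²·16 = 20.8
σ(Q) = √20.8 ≈ 4.561

4.561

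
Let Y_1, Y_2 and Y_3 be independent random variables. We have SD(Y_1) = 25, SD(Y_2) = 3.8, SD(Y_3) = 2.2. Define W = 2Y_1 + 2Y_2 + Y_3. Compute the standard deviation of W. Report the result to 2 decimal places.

Var(Y_1) = 625, Var(Y_2) = 14.44, Var(Y_3) = 4.84
By independence, Var(W) = (2)²Var(Y_1) + (2)²Var(Y_2) + (1)²Var(Y_3)
= (2)²·625 + (2)²·14.44 + (1)²·4.84 = 2562.6
SD(W) = √2562.6 ≈ 50.62

50.62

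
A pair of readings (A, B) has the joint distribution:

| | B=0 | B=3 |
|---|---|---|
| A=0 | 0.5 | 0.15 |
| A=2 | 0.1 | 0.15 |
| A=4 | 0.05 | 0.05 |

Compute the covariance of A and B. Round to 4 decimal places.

0.5550

E[A] = 0.9,  E[B] = 1.05
E[AB] = 1.5
Cov(A,B) = E[AB] − E[A]E[B] = 1.5 − (0.9)(1.05) = 0.555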